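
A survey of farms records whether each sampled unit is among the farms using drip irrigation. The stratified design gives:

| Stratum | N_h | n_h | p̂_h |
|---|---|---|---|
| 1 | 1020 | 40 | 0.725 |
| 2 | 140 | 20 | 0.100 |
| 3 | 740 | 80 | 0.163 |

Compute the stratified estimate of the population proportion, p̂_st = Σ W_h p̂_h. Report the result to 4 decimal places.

p̂_st ≈ 0.4601

N = 1900; stratum weights W_h = N_h/N.
p̂_st = Σ W_h p̂_h = (1020·0.725 + 140·0.100 + 740·0.163)/1900 = 0.46006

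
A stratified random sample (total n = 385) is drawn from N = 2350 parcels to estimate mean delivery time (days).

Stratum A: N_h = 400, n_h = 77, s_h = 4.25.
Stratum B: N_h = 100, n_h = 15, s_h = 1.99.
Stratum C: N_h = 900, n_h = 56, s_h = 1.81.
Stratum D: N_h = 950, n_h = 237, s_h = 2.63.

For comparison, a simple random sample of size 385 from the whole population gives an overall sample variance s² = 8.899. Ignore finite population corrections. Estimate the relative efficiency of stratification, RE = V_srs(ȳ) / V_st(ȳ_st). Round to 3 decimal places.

V̂(ȳ_st) = Σ W_h² s_h²/n_h, with W_h = N_h/N and N = 2350:
  stratum A: (400/2350)²·4.25²/77 = 0.00679628
  stratum B: (100/2350)²·1.99²/15 = 0.000478056
  stratum C: (900/2350)²·1.81²/56 = 0.00858062
  stratum D: (950/2350)²·2.63²/237 = 0.00476952
V_st = 0.0206245
V_srs = s²/n = 8.899/385 = 0.0231143
Relative efficiency = V_srs / V_st = 0.0231143/0.0206245 = 1.1207

RE ≈ 1.121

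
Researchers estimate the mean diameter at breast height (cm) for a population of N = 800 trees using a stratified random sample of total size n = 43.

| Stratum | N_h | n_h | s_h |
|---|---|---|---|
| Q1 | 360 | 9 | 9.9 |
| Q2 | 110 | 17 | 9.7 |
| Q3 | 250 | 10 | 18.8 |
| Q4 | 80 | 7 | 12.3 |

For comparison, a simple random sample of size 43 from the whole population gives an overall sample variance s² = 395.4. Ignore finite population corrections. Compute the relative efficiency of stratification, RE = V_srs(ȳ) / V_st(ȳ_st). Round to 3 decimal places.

RE ≈ 1.538

V̂(ȳ_st) = Σ W_h² s_h²/n_h, with W_h = N_h/N and N = 800:
  stratum Q1: (360/800)²·9.9²/9 = 2.20523
  stratum Q2: (110/800)²·9.7²/17 = 0.104641
  stratum Q3: (250/800)²·18.8²/10 = 3.45156
  stratum Q4: (80/800)²·12.3²/7 = 0.216129
V_st = 5.97756
V_srs = s²/n = 395.4/43 = 9.19535
Relative efficiency = V_srs / V_st = 9.19535/5.97756 = 1.5383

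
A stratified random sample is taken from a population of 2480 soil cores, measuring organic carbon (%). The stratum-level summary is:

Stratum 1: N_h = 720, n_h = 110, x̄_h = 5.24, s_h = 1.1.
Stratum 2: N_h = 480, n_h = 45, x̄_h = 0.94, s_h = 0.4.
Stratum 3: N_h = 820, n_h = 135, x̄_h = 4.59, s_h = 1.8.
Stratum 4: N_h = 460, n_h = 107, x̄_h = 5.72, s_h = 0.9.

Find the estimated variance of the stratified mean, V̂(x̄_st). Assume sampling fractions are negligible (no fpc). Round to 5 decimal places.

V̂(x̄_st) ≈ 0.00394

V̂(x̄_st) = Σ W_h² s_h²/n_h, with W_h = N_h/N and N = 2480:
  stratum 1: (720/2480)²·1.1²/110 = 0.000927159
  stratum 2: (480/2480)²·0.4²/45 = 0.000133195
  stratum 3: (820/2480)²·1.8²/135 = 0.00262383
  stratum 4: (460/2480)²·0.9²/107 = 0.000260444
V̂(x̄_st) = 0.00394463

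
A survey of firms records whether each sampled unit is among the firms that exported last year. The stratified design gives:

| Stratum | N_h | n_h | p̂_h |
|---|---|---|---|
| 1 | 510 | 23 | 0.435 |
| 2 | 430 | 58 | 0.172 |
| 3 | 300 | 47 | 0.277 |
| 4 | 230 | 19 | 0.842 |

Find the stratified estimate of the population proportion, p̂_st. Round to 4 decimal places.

N = 1470; stratum weights W_h = N_h/N.
p̂_st = Σ W_h p̂_h = (510·0.435 + 430·0.172 + 300·0.277 + 230·0.842)/1470 = 0.38950

p̂_st ≈ 0.3895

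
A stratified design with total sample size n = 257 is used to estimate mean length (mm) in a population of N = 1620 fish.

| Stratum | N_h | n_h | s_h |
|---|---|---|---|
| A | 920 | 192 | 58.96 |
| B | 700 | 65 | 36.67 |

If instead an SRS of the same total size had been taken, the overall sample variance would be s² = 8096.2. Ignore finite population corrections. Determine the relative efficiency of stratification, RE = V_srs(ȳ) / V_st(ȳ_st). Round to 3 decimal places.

RE ≈ 3.247

V̂(ȳ_st) = Σ W_h² s_h²/n_h, with W_h = N_h/N and N = 1620:
  stratum A: (920/1620)²·58.96²/192 = 5.83928
  stratum B: (700/1620)²·36.67²/65 = 3.86255
V_st = 9.70183
V_srs = s²/n = 8096.2/257 = 31.5027
Relative efficiency = V_srs / V_st = 31.5027/9.70183 = 3.2471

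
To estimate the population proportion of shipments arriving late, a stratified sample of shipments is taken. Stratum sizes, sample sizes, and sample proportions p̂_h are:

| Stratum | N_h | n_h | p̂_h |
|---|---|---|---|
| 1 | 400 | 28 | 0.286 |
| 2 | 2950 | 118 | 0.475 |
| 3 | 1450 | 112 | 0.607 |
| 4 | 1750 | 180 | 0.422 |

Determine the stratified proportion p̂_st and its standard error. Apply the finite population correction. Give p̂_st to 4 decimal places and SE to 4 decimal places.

N = 6550; stratum weights W_h = N_h/N.
p̂_st = Σ W_h p̂_h = (400·0.286 + 2950·0.475 + 1450·0.607 + 1750·0.422)/6550 = 0.47852
V̂(p̂_st) = Σ W_h² (1 − n_h/N_h) p̂_h(1−p̂_h)/(n_h−1):
  stratum 1: (400/6550)²·(1 − 28/400)·0.286·0.714/27 = 2.62314e-05
  stratum 2: (2950/6550)²·(1 − 118/2950)·0.475·0.525/117 = 0.000415049
  stratum 3: (1450/6550)²·(1 − 112/1450)·0.607·0.393/111 = 9.71851e-05
  stratum 4: (1750/6550)²·(1 − 180/1750)·0.422·0.578/179 = 8.72655e-05
V̂(p̂_st) = 0.000625731; SE = √V̂ = 0.0250146

p̂_st ≈ 0.4785, SE ≈ 0.0250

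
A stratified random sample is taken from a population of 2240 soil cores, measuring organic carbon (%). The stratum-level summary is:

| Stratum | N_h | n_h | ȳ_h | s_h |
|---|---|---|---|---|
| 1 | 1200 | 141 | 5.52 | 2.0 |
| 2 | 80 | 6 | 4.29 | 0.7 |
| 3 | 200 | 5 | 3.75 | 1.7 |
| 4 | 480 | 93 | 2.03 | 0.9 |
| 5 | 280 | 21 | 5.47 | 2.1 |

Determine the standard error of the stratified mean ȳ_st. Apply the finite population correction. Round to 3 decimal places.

V̂(ȳ_st) = Σ W_h² (1 − n_h/N_h) s_h²/n_h, with W_h = N_h/N and N = 2240:
  stratum 1: (1200/2240)²·(1 − 141/1200)·2.0²/141 = 0.00718492
  stratum 2: (80/2240)²·(1 − 6/80)·0.7²/6 = 9.63542e-05
  stratum 3: (200/2240)²·(1 − 5/200)·1.7²/5 = 0.00449259
  stratum 4: (480/2240)²·(1 − 93/480)·0.9²/93 = 0.000322447
  stratum 5: (280/2240)²·(1 − 21/280)·2.1²/21 = 0.00303516
V̂(ȳ_st) = 0.0151315
SE(ȳ_st) = √0.0151315 = 0.12301

SE(ȳ_st) ≈ 0.123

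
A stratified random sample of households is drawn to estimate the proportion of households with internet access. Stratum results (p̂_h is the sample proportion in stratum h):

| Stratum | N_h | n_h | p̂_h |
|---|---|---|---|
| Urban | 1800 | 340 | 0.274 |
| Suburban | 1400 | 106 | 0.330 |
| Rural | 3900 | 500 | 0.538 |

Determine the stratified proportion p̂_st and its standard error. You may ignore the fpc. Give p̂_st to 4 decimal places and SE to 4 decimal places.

p̂_st ≈ 0.4301, SE ≈ 0.0164

N = 7100; stratum weights W_h = N_h/N.
p̂_st = Σ W_h p̂_h = (1800·0.274 + 1400·0.330 + 3900·0.538)/7100 = 0.43006
V̂(p̂_st) = Σ W_h² p̂_h(1−p̂_h)/(n_h−1):
  stratum Urban: (1800/7100)²·0.274·0.726/339 = 3.77151e-05
  stratum Suburban: (1400/7100)²·0.330·0.670/105 = 8.18726e-05
  stratum Rural: (3900/7100)²·0.538·0.462/499 = 0.000150292
V̂(p̂_st) = 0.00026988; SE = √V̂ = 0.016428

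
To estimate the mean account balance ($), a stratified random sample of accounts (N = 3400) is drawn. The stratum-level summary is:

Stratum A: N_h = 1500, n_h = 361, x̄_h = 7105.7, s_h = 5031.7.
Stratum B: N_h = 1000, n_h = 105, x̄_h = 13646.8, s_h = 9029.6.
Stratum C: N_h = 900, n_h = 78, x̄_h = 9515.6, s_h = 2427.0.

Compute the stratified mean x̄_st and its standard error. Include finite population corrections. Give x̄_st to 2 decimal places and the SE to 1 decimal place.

x̄_st = Σ W_h x̄_h = (1500·7105.7 + 1000·13646.8 + 900·9515.6)/3400 = 9667.46765
V̂(x̄_st) = Σ W_h² (1 − n_h/N_h) s_h²/n_h, with W_h = N_h/N and N = 3400:
  stratum A: (1500/3400)²·(1 − 361/1500)·5031.7²/361 = 10365.2
  stratum B: (1000/3400)²·(1 − 105/1000)·9029.6²/105 = 60119.2
  stratum C: (900/3400)²·(1 − 78/900)·2427.0²/78 = 4832.83
V̂(x̄_st) = 75317.2
SE(x̄_st) = √75317.2 = 274.44

x̄_st ≈ 9667.47, SE ≈ 274.4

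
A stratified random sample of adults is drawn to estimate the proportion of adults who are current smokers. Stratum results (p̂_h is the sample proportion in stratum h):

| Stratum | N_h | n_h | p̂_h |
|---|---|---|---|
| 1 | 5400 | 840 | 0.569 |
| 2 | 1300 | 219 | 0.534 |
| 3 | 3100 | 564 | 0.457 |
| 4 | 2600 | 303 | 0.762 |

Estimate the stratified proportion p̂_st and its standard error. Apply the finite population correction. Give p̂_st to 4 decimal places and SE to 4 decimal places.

N = 12400; stratum weights W_h = N_h/N.
p̂_st = Σ W_h p̂_h = (5400·0.569 + 1300·0.534 + 3100·0.457 + 2600·0.762)/12400 = 0.57780
V̂(p̂_st) = Σ W_h² (1 − n_h/N_h) p̂_h(1−p̂_h)/(n_h−1):
  stratum 1: (5400/12400)²·(1 − 840/5400)·0.569·0.431/839 = 4.68104e-05
  stratum 2: (1300/12400)²·(1 − 219/1300)·0.534·0.466/218 = 1.04327e-05
  stratum 3: (3100/12400)²·(1 − 564/3100)·0.457·0.543/563 = 2.25359e-05
  stratum 4: (2600/12400)²·(1 − 303/2600)·0.762·0.238/302 = 2.33247e-05
V̂(p̂_st) = 0.000103104; SE = √V̂ = 0.010154

p̂_st ≈ 0.5778, SE ≈ 0.0102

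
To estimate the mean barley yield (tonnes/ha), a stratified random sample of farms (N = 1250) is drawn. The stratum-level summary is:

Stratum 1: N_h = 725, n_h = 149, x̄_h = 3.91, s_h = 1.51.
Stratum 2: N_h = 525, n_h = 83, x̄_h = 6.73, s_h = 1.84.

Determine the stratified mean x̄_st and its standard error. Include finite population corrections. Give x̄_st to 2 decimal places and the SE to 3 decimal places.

x̄_st ≈ 5.09, SE ≈ 0.101

x̄_st = Σ W_h x̄_h = (725·3.91 + 525·6.73)/1250 = 5.09440
V̂(x̄_st) = Σ W_h² (1 − n_h/N_h) s_h²/n_h, with W_h = N_h/N and N = 1250:
  stratum 1: (725/1250)²·(1 − 149/725)·1.51²/149 = 0.00408986
  stratum 2: (525/1250)²·(1 − 83/525)·1.84²/83 = 0.00605786
V̂(x̄_st) = 0.0101477
SE(x̄_st) = √0.0101477 = 0.100736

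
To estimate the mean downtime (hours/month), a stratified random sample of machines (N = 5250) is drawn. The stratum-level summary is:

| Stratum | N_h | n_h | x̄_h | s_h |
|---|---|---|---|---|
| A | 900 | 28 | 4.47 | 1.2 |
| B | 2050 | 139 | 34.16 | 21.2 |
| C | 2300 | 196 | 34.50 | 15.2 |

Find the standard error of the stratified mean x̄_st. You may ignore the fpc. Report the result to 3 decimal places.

V̂(x̄_st) = Σ W_h² s_h²/n_h, with W_h = N_h/N and N = 5250:
  stratum A: (900/5250)²·1.2²/28 = 0.00151137
  stratum B: (2050/5250)²·21.2²/139 = 0.492999
  stratum C: (2300/5250)²·15.2²/196 = 0.226239
V̂(x̄_st) = 0.72075
SE(x̄_st) = √0.72075 = 0.84897

SE(x̄_st) ≈ 0.849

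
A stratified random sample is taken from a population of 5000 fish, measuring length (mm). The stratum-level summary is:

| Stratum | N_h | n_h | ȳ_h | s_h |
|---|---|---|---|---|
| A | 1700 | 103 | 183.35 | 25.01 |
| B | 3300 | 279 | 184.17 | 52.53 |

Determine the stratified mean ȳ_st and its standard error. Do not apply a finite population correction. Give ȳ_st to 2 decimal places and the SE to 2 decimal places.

ȳ_st ≈ 183.89, SE ≈ 2.24

ȳ_st = Σ W_h ȳ_h = (1700·183.35 + 3300·184.17)/5000 = 183.89120
V̂(ȳ_st) = Σ W_h² s_h²/n_h, with W_h = N_h/N and N = 5000:
  stratum A: (1700/5000)²·25.01²/103 = 0.702018
  stratum B: (3300/5000)²·52.53²/279 = 4.30823
V̂(ȳ_st) = 5.01024
SE(ȳ_st) = √5.01024 = 2.23836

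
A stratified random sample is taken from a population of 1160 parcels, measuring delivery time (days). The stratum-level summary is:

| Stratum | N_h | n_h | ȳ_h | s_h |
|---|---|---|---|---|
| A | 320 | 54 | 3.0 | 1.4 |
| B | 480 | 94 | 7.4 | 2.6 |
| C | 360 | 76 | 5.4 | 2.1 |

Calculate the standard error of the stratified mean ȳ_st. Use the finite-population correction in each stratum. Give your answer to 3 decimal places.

V̂(ȳ_st) = Σ W_h² (1 − n_h/N_h) s_h²/n_h, with W_h = N_h/N and N = 1160:
  stratum A: (320/1160)²·(1 − 54/320)·1.4²/54 = 0.00229603
  stratum B: (480/1160)²·(1 − 94/480)·2.6²/94 = 0.00990219
  stratum C: (360/1160)²·(1 − 76/360)·2.1²/76 = 0.0044089
V̂(ȳ_st) = 0.0166071
SE(ȳ_st) = √0.0166071 = 0.128869

SE(ȳ_st) ≈ 0.129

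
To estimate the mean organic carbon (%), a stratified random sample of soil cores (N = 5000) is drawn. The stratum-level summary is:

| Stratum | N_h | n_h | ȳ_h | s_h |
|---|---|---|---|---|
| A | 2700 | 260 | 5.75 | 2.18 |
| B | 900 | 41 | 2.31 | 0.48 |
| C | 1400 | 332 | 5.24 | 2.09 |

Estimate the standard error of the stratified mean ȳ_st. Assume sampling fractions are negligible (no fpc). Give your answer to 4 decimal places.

V̂(ȳ_st) = Σ W_h² s_h²/n_h, with W_h = N_h/N and N = 5000:
  stratum A: (2700/5000)²·2.18²/260 = 0.00533
  stratum B: (900/5000)²·0.48²/41 = 0.000182072
  stratum C: (1400/5000)²·2.09²/332 = 0.0010315
V̂(ȳ_st) = 0.00654357
SE(ȳ_st) = √0.00654357 = 0.0808924

SE(ȳ_st) ≈ 0.0809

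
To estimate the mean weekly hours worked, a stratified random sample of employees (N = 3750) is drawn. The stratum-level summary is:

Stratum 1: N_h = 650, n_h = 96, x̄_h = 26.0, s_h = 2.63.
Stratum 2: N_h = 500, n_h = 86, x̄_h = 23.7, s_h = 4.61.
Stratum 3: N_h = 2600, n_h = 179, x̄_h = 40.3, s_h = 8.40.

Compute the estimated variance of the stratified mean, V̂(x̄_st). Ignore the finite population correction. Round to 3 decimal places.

V̂(x̄_st) ≈ 0.196

V̂(x̄_st) = Σ W_h² s_h²/n_h, with W_h = N_h/N and N = 3750:
  stratum 1: (650/3750)²·2.63²/96 = 0.00216473
  stratum 2: (500/3750)²·4.61²/86 = 0.0043932
  stratum 3: (2600/3750)²·8.40²/179 = 0.189491
V̂(x̄_st) = 0.196049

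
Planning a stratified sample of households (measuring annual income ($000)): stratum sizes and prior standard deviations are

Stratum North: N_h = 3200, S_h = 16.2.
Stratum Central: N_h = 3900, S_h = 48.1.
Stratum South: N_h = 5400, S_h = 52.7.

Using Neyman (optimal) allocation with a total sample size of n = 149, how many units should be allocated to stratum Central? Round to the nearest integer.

Neyman allocation: n_h = n · N_h S_h / Σ N_i S_i, with n = 149.
  stratum North: N_h·S_h = 3200·16.2 = 51840.00
  stratum Central: N_h·S_h = 3900·48.1 = 187590.00
  stratum South: N_h·S_h = 5400·52.7 = 284580.00
Σ N_h S_h = 524010.00
n for stratum Central = 149·187590.00/524010.00 = 53.340 → 53

53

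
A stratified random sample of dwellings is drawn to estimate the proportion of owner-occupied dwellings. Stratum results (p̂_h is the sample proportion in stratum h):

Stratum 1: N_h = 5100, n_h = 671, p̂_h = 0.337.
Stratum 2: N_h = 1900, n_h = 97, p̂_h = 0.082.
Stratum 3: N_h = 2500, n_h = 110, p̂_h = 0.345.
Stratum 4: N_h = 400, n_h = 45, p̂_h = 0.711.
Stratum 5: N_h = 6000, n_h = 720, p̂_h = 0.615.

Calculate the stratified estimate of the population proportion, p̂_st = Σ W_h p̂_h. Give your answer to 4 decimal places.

p̂_st ≈ 0.4221

N = 15900; stratum weights W_h = N_h/N.
p̂_st = Σ W_h p̂_h = (5100·0.337 + 1900·0.082 + 2500·0.345 + 400·0.711 + 6000·0.615)/15900 = 0.42210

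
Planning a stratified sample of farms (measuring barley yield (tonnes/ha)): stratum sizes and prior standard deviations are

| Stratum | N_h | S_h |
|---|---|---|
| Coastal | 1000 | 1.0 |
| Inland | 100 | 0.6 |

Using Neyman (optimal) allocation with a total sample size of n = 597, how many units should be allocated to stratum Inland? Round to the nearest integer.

34

Neyman allocation: n_h = n · N_h S_h / Σ N_i S_i, with n = 597.
  stratum Coastal: N_h·S_h = 1000·1.0 = 1000.00
  stratum Inland: N_h·S_h = 100·0.6 = 60.00
Σ N_h S_h = 1060.00
n for stratum Inland = 597·60.00/1060.00 = 33.792 → 34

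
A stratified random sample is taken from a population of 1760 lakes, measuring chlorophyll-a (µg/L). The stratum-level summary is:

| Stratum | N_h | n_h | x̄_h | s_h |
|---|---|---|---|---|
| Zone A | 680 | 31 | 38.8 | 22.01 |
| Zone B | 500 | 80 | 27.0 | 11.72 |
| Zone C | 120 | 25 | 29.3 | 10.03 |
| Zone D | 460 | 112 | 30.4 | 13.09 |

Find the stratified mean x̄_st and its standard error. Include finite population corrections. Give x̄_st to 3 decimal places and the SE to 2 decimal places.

x̄_st ≈ 32.605, SE ≈ 1.56

x̄_st = Σ W_h x̄_h = (680·38.8 + 500·27.0 + 120·29.3 + 460·30.4)/1760 = 32.60455
V̂(x̄_st) = Σ W_h² (1 − n_h/N_h) s_h²/n_h, with W_h = N_h/N and N = 1760:
  stratum Zone A: (680/1760)²·(1 − 31/680)·22.01²/31 = 2.22642
  stratum Zone B: (500/1760)²·(1 − 80/500)·11.72²/80 = 0.116402
  stratum Zone C: (120/1760)²·(1 − 25/120)·10.03²/25 = 0.0148095
  stratum Zone D: (460/1760)²·(1 − 112/460)·13.09²/112 = 0.0790629
V̂(x̄_st) = 2.43669
SE(x̄_st) = √2.43669 = 1.56099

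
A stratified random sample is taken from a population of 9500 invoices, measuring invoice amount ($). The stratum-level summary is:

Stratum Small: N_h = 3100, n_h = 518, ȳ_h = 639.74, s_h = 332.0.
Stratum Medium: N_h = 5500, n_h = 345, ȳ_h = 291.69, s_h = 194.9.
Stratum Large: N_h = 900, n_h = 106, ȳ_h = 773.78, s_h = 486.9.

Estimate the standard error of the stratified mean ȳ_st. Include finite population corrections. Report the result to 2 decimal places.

V̂(ȳ_st) = Σ W_h² (1 − n_h/N_h) s_h²/n_h, with W_h = N_h/N and N = 9500:
  stratum Small: (3100/9500)²·(1 − 518/3100)·332.0²/518 = 18.872
  stratum Medium: (5500/9500)²·(1 − 345/5500)·194.9²/345 = 34.5899
  stratum Large: (900/9500)²·(1 − 106/900)·486.9²/106 = 17.7088
V̂(ȳ_st) = 71.1706
SE(ȳ_st) = √71.1706 = 8.43627

SE(ȳ_st) ≈ 8.44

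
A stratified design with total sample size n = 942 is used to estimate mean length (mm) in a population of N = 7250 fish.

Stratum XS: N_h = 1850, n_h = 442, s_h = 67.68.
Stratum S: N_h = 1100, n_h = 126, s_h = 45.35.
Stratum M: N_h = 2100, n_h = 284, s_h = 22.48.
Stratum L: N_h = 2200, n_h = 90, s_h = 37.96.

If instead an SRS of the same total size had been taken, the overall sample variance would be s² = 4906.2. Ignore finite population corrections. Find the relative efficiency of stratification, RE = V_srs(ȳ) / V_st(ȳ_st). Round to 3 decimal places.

RE ≈ 1.948

V̂(ȳ_st) = Σ W_h² s_h²/n_h, with W_h = N_h/N and N = 7250:
  stratum XS: (1850/7250)²·67.68²/442 = 0.674786
  stratum S: (1100/7250)²·45.35²/126 = 0.375745
  stratum M: (2100/7250)²·22.48²/284 = 0.149292
  stratum L: (2200/7250)²·37.96²/90 = 1.47428
V_st = 2.6741
V_srs = s²/n = 4906.2/942 = 5.20828
Relative efficiency = V_srs / V_st = 5.20828/2.6741 = 1.9477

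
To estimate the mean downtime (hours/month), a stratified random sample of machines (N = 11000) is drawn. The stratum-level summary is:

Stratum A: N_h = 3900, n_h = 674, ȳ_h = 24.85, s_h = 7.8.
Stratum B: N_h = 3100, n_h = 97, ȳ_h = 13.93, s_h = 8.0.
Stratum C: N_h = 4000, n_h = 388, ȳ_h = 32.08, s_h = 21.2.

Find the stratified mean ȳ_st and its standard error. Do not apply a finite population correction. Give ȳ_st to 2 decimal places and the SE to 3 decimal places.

ȳ_st ≈ 24.40, SE ≈ 0.466

ȳ_st = Σ W_h ȳ_h = (3900·24.85 + 3100·13.93 + 4000·32.08)/11000 = 24.40164
V̂(ȳ_st) = Σ W_h² s_h²/n_h, with W_h = N_h/N and N = 11000:
  stratum A: (3900/11000)²·7.8²/674 = 0.0113468
  stratum B: (3100/11000)²·8.0²/97 = 0.0524018
  stratum C: (4000/11000)²·21.2²/388 = 0.15317
V̂(ȳ_st) = 0.216919
SE(ȳ_st) = √0.216919 = 0.465746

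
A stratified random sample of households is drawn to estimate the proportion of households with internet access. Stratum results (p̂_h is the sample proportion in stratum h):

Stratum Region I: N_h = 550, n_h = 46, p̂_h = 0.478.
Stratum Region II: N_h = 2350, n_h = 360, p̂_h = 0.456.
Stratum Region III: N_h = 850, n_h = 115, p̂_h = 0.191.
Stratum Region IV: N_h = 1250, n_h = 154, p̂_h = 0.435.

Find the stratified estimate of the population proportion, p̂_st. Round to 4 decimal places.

N = 5000; stratum weights W_h = N_h/N.
p̂_st = Σ W_h p̂_h = (550·0.478 + 2350·0.456 + 850·0.191 + 1250·0.435)/5000 = 0.40812

p̂_st ≈ 0.4081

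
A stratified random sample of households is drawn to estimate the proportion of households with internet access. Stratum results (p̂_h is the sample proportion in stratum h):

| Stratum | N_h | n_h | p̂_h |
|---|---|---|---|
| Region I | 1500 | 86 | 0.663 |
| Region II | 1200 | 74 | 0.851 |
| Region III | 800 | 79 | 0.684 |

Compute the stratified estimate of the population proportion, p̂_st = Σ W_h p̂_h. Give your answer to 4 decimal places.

p̂_st ≈ 0.7323

N = 3500; stratum weights W_h = N_h/N.
p̂_st = Σ W_h p̂_h = (1500·0.663 + 1200·0.851 + 800·0.684)/3500 = 0.73226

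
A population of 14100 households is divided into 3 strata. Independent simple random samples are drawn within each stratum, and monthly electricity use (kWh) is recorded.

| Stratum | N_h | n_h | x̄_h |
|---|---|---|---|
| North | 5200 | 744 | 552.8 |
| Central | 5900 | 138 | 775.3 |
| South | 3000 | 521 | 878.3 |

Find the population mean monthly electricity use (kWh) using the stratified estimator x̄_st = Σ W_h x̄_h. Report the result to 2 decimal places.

x̄_st ≈ 715.16

N = Σ N_h = 14100. Stratum weights W_h = N_h/N.
x̄_st = (5200·552.8 + 5900·775.3 + 3000·878.3) / 14100 = 715.1582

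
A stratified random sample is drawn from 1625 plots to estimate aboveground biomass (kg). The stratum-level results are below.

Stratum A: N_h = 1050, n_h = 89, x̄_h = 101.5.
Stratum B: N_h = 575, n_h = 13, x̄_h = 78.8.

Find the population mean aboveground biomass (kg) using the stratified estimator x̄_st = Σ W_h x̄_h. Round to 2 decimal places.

N = Σ N_h = 1625. Stratum weights W_h = N_h/N.
x̄_st = (1050·101.5 + 575·78.8) / 1625 = 93.4677

x̄_st ≈ 93.47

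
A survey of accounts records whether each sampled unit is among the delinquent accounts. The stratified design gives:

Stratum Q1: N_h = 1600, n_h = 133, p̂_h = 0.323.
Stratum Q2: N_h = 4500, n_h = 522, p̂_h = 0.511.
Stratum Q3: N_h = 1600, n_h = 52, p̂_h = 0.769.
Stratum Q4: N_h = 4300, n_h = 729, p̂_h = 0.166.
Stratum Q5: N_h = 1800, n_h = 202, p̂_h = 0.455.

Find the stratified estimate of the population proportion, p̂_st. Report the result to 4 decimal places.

p̂_st ≈ 0.4043

N = 13800; stratum weights W_h = N_h/N.
p̂_st = Σ W_h p̂_h = (1600·0.323 + 4500·0.511 + 1600·0.769 + 4300·0.166 + 1800·0.455)/13800 = 0.40431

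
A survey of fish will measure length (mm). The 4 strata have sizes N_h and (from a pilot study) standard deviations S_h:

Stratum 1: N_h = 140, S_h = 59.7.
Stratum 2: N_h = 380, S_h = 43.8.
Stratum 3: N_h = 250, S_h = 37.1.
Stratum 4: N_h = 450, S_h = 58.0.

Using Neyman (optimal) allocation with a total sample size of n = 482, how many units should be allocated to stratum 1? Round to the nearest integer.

67

Neyman allocation: n_h = n · N_h S_h / Σ N_i S_i, with n = 482.
  stratum 1: N_h·S_h = 140·59.7 = 8358.00
  stratum 2: N_h·S_h = 380·43.8 = 16644.00
  stratum 3: N_h·S_h = 250·37.1 = 9275.00
  stratum 4: N_h·S_h = 450·58.0 = 26100.00
Σ N_h S_h = 60377.00
n for stratum 1 = 482·8358.00/60377.00 = 66.723 → 67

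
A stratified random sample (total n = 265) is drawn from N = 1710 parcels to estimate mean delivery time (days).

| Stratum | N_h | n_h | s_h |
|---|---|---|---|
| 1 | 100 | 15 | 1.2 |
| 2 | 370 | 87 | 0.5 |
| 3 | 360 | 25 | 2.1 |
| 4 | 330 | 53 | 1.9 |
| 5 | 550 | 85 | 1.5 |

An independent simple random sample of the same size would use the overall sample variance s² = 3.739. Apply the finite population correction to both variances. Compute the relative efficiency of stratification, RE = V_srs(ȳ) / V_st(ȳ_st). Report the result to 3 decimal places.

RE ≈ 0.985

V̂(ȳ_st) = Σ W_h² (1 − n_h/N_h) s_h²/n_h, with W_h = N_h/N and N = 1710:
  stratum 1: (100/1710)²·(1 − 15/100)·1.2²/15 = 0.00027906
  stratum 2: (370/1710)²·(1 − 87/370)·0.5²/87 = 0.0001029
  stratum 3: (360/1710)²·(1 − 25/360)·2.1²/25 = 0.00727535
  stratum 4: (330/1710)²·(1 − 53/330)·1.9²/53 = 0.00212928
  stratum 5: (550/1710)²·(1 − 85/550)·1.5²/85 = 0.00231519
V_st = 0.0121018
V_srs = (1 − 265/1710)·3.739/265 = 0.0119229
Relative efficiency = V_srs / V_st = 0.0119229/0.0121018 = 0.9852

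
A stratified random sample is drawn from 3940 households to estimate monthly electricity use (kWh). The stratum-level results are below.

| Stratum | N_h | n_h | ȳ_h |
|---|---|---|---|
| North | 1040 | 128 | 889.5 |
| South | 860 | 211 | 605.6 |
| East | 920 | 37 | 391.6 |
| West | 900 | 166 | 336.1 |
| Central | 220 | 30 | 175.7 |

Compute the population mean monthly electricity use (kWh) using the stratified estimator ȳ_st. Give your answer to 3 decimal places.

N = Σ N_h = 3940. Stratum weights W_h = N_h/N.
ȳ_st = (1040·889.5 + 860·605.6 + 920·391.6 + 900·336.1 + 220·175.7) / 3940 = 545.00305

ȳ_st ≈ 545.003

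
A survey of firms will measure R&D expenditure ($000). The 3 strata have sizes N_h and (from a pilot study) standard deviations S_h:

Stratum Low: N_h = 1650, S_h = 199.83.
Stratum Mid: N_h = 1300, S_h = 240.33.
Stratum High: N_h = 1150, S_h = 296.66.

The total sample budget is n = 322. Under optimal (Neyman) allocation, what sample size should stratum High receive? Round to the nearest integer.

Neyman allocation: n_h = n · N_h S_h / Σ N_i S_i, with n = 322.
  stratum Low: N_h·S_h = 1650·199.83 = 329719.50
  stratum Mid: N_h·S_h = 1300·240.33 = 312429.00
  stratum High: N_h·S_h = 1150·296.66 = 341159.00
Σ N_h S_h = 983307.50
n for stratum High = 322·341159.00/983307.50 = 111.718 → 112

112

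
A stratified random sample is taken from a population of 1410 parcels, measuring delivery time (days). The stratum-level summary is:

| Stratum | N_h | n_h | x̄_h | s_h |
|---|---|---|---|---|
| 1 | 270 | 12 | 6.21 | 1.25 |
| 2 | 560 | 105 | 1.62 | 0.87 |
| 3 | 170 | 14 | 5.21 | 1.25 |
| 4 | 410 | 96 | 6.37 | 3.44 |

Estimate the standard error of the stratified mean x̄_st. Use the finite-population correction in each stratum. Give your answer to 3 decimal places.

V̂(x̄_st) = Σ W_h² (1 − n_h/N_h) s_h²/n_h, with W_h = N_h/N and N = 1410:
  stratum 1: (270/1410)²·(1 − 12/270)·1.25²/12 = 0.0045623
  stratum 2: (560/1410)²·(1 − 105/560)·0.87²/105 = 0.000923869
  stratum 3: (170/1410)²·(1 − 14/170)·1.25²/14 = 0.00148877
  stratum 4: (410/1410)²·(1 − 96/410)·3.44²/96 = 0.00798217
V̂(x̄_st) = 0.0149571
SE(x̄_st) = √0.0149571 = 0.122299

SE(x̄_st) ≈ 0.122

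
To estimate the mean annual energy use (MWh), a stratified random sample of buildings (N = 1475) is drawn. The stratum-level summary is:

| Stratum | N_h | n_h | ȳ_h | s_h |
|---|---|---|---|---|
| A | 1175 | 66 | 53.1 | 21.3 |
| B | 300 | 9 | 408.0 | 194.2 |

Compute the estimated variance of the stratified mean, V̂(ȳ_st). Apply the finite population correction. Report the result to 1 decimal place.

V̂(ȳ_st) = Σ W_h² (1 − n_h/N_h) s_h²/n_h, with W_h = N_h/N and N = 1475:
  stratum A: (1175/1475)²·(1 − 66/1175)·21.3²/66 = 4.11719
  stratum B: (300/1475)²·(1 − 9/300)·194.2²/9 = 168.146
V̂(ȳ_st) = 172.263

V̂(ȳ_st) ≈ 172.3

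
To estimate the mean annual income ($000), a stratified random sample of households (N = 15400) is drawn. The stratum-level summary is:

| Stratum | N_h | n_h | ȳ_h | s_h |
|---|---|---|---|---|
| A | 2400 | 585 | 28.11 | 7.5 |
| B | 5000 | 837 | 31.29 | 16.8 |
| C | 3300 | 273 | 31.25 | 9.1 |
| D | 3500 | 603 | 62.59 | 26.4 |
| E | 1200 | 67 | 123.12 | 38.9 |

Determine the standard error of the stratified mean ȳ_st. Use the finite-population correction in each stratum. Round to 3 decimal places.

V̂(ȳ_st) = Σ W_h² (1 − n_h/N_h) s_h²/n_h, with W_h = N_h/N and N = 15400:
  stratum A: (2400/15400)²·(1 − 585/2400)·7.5²/585 = 0.00176609
  stratum B: (5000/15400)²·(1 − 837/5000)·16.8²/837 = 0.0295957
  stratum C: (3300/15400)²·(1 − 273/3300)·9.1²/273 = 0.0127763
  stratum D: (3500/15400)²·(1 − 603/3500)·26.4²/603 = 0.0494158
  stratum E: (1200/15400)²·(1 − 67/1200)·38.9²/67 = 0.129477
V̂(ȳ_st) = 0.223031
SE(ȳ_st) = √0.223031 = 0.472262

SE(ȳ_st) ≈ 0.472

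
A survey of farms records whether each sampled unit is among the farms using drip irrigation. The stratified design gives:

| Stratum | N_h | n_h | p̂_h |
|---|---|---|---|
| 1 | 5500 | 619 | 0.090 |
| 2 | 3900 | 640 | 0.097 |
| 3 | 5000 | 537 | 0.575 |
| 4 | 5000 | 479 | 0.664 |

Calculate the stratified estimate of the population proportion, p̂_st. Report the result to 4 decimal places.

N = 19400; stratum weights W_h = N_h/N.
p̂_st = Σ W_h p̂_h = (5500·0.090 + 3900·0.097 + 5000·0.575 + 5000·0.664)/19400 = 0.36435

p̂_st ≈ 0.3643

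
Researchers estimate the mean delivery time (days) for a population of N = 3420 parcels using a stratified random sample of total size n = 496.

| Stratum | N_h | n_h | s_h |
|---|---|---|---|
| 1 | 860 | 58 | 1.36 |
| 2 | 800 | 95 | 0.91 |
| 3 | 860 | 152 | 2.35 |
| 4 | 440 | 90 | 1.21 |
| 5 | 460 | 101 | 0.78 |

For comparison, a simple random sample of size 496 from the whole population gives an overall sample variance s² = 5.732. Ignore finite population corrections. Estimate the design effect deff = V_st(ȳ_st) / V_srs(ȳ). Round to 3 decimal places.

V̂(ȳ_st) = Σ W_h² s_h²/n_h, with W_h = N_h/N and N = 3420:
  stratum 1: (860/3420)²·1.36²/58 = 0.00201648
  stratum 2: (800/3420)²·0.91²/95 = 0.000476965
  stratum 3: (860/3420)²·2.35²/152 = 0.0022974
  stratum 4: (440/3420)²·1.21²/90 = 0.000269266
  stratum 5: (460/3420)²·0.78²/101 = 0.000108976
V_st = 0.00516909
V_srs = s²/n = 5.732/496 = 0.0115565
deff = V_st / V_srs = 0.00516909/0.0115565 = 0.4473

deff ≈ 0.447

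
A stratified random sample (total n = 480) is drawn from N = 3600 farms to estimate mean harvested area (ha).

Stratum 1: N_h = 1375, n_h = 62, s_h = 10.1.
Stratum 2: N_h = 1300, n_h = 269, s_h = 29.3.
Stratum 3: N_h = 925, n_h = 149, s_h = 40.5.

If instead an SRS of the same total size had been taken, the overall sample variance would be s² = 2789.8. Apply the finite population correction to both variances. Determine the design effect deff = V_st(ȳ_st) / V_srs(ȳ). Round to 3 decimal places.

V̂(ȳ_st) = Σ W_h² (1 − n_h/N_h) s_h²/n_h, with W_h = N_h/N and N = 3600:
  stratum 1: (1375/3600)²·(1 − 62/1375)·10.1²/62 = 0.229199
  stratum 2: (1300/3600)²·(1 − 269/1300)·29.3²/269 = 0.33005
  stratum 3: (925/3600)²·(1 − 149/925)·40.5²/149 = 0.609708
V_st = 1.16896
V_srs = (1 − 480/3600)·2789.8/480 = 5.03714
deff = V_st / V_srs = 1.16896/5.03714 = 0.2321

deff ≈ 0.232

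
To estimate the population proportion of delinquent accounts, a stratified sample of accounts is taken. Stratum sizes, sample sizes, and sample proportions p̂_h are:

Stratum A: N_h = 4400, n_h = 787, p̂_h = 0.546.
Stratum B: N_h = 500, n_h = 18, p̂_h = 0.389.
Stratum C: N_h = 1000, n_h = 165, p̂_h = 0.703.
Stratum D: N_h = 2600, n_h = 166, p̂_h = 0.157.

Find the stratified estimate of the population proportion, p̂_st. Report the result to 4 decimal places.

N = 8500; stratum weights W_h = N_h/N.
p̂_st = Σ W_h p̂_h = (4400·0.546 + 500·0.389 + 1000·0.703 + 2600·0.157)/8500 = 0.43625

p̂_st ≈ 0.4362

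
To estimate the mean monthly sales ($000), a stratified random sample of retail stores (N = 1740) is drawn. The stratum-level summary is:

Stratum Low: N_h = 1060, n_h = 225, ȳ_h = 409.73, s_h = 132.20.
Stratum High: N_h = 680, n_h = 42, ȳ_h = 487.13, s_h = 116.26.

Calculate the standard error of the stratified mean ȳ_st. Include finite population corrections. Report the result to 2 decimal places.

SE(ȳ_st) ≈ 8.30

V̂(ȳ_st) = Σ W_h² (1 − n_h/N_h) s_h²/n_h, with W_h = N_h/N and N = 1740:
  stratum Low: (1060/1740)²·(1 − 225/1060)·132.20²/225 = 22.7078
  stratum High: (680/1740)²·(1 − 42/680)·116.26²/42 = 46.115
V̂(ȳ_st) = 68.8228
SE(ȳ_st) = √68.8228 = 8.29595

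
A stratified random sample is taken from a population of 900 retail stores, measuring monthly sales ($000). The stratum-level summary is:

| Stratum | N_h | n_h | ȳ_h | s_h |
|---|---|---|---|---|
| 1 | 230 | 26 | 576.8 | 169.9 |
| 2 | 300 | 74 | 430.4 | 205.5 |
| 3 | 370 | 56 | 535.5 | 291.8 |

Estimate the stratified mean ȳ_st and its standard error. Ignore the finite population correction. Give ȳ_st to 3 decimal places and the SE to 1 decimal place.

ȳ_st ≈ 511.021, SE ≈ 19.8

ȳ_st = Σ W_h ȳ_h = (230·576.8 + 300·430.4 + 370·535.5)/900 = 511.02111
V̂(ȳ_st) = Σ W_h² s_h²/n_h, with W_h = N_h/N and N = 900:
  stratum 1: (230/900)²·169.9²/26 = 72.5077
  stratum 2: (300/900)²·205.5²/74 = 63.4088
  stratum 3: (370/900)²·291.8²/56 = 256.981
V̂(ȳ_st) = 392.897
SE(ȳ_st) = √392.897 = 19.8216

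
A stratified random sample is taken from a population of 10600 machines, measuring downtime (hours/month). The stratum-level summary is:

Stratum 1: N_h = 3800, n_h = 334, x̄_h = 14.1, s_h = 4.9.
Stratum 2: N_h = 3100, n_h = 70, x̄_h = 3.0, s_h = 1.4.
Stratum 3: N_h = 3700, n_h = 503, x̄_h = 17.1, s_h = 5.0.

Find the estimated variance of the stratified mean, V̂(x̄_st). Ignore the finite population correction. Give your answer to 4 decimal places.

V̂(x̄_st) ≈ 0.0177

V̂(x̄_st) = Σ W_h² s_h²/n_h, with W_h = N_h/N and N = 10600:
  stratum 1: (3800/10600)²·4.9²/334 = 0.00923849
  stratum 2: (3100/10600)²·1.4²/70 = 0.0023948
  stratum 3: (3700/10600)²·5.0²/503 = 0.00605569
V̂(x̄_st) = 0.017689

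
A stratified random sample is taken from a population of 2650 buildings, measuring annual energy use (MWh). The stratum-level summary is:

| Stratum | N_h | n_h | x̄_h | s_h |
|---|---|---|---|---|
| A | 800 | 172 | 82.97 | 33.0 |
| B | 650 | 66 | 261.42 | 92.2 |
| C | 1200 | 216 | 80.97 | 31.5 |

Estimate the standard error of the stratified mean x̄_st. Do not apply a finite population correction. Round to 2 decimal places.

SE(x̄_st) ≈ 3.04

V̂(x̄_st) = Σ W_h² s_h²/n_h, with W_h = N_h/N and N = 2650:
  stratum A: (800/2650)²·33.0²/172 = 0.577016
  stratum B: (650/2650)²·92.2²/66 = 7.74913
  stratum C: (1200/2650)²·31.5²/216 = 0.941972
V̂(x̄_st) = 9.26812
SE(x̄_st) = √9.26812 = 3.04436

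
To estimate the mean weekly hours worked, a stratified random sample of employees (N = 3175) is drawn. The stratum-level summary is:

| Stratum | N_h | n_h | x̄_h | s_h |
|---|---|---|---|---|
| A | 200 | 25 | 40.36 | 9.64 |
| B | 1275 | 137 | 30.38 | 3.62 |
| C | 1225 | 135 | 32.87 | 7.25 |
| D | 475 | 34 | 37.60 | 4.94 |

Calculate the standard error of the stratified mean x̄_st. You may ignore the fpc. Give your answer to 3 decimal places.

V̂(x̄_st) = Σ W_h² s_h²/n_h, with W_h = N_h/N and N = 3175:
  stratum A: (200/3175)²·9.64²/25 = 0.0147498
  stratum B: (1275/3175)²·3.62²/137 = 0.0154252
  stratum C: (1225/3175)²·7.25²/135 = 0.0579598
  stratum D: (475/3175)²·4.94²/34 = 0.0160648
V̂(x̄_st) = 0.1042
SE(x̄_st) = √0.1042 = 0.3228

SE(x̄_st) ≈ 0.323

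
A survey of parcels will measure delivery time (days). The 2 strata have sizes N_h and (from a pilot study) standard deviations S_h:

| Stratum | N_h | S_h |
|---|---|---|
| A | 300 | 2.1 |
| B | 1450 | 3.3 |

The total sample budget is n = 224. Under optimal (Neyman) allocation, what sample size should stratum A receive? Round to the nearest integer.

Neyman allocation: n_h = n · N_h S_h / Σ N_i S_i, with n = 224.
  stratum A: N_h·S_h = 300·2.1 = 630.00
  stratum B: N_h·S_h = 1450·3.3 = 4785.00
Σ N_h S_h = 5415.00
n for stratum A = 224·630.00/5415.00 = 26.061 → 26

26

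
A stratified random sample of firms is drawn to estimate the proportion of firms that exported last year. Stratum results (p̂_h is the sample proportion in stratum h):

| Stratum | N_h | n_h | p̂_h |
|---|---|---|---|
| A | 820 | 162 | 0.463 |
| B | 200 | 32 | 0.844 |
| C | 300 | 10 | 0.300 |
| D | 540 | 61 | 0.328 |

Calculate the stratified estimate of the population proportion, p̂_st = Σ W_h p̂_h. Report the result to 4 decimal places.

N = 1860; stratum weights W_h = N_h/N.
p̂_st = Σ W_h p̂_h = (820·0.463 + 200·0.844 + 300·0.300 + 540·0.328)/1860 = 0.43848

p̂_st ≈ 0.4385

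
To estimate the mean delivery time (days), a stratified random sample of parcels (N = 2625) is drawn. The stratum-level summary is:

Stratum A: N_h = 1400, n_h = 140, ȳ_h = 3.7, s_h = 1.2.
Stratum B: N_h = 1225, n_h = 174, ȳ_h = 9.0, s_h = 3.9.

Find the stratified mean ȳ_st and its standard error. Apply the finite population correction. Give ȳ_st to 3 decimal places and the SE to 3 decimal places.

ȳ_st ≈ 6.173, SE ≈ 0.138

ȳ_st = Σ W_h ȳ_h = (1400·3.7 + 1225·9.0)/2625 = 6.17333
V̂(ȳ_st) = Σ W_h² (1 − n_h/N_h) s_h²/n_h, with W_h = N_h/N and N = 2625:
  stratum A: (1400/2625)²·(1 − 140/1400)·1.2²/140 = 0.00263314
  stratum B: (1225/2625)²·(1 − 174/1225)·3.9²/174 = 0.0163328
V̂(ȳ_st) = 0.0189659
SE(ȳ_st) = √0.0189659 = 0.137717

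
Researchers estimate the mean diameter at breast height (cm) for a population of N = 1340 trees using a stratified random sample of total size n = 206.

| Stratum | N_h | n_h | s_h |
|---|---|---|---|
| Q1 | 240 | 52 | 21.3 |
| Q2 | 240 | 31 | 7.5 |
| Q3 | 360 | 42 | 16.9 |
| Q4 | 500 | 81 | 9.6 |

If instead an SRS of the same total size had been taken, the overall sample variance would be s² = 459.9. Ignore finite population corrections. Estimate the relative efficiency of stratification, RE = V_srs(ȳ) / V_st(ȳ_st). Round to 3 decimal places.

V̂(ȳ_st) = Σ W_h² s_h²/n_h, with W_h = N_h/N and N = 1340:
  stratum Q1: (240/1340)²·21.3²/52 = 0.279878
  stratum Q2: (240/1340)²·7.5²/31 = 0.0582068
  stratum Q3: (360/1340)²·16.9²/42 = 0.490817
  stratum Q4: (500/1340)²·9.6²/81 = 0.158412
V_st = 0.987314
V_srs = s²/n = 459.9/206 = 2.23252
Relative efficiency = V_srs / V_st = 2.23252/0.987314 = 2.2612

RE ≈ 2.261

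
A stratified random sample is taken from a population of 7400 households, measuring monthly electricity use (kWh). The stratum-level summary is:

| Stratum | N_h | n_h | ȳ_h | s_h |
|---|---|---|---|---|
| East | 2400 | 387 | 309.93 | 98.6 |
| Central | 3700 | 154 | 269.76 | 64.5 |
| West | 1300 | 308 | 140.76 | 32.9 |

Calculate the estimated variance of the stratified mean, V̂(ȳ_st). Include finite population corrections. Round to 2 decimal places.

V̂(ȳ_st) ≈ 8.77

V̂(ȳ_st) = Σ W_h² (1 − n_h/N_h) s_h²/n_h, with W_h = N_h/N and N = 7400:
  stratum East: (2400/7400)²·(1 − 387/2400)·98.6²/387 = 2.21633
  stratum Central: (3700/7400)²·(1 − 154/3700)·64.5²/154 = 6.47255
  stratum West: (1300/7400)²·(1 − 308/1300)·32.9²/308 = 0.0827623
V̂(ȳ_st) = 8.77165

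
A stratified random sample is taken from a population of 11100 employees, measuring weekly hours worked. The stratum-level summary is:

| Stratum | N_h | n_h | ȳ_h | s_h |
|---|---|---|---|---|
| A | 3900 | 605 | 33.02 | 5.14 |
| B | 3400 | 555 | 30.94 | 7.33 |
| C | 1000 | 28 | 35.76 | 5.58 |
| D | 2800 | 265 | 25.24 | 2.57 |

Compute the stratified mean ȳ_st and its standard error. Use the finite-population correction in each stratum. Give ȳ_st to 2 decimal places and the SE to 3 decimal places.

ȳ_st ≈ 30.67, SE ≈ 0.150

ȳ_st = Σ W_h ȳ_h = (3900·33.02 + 3400·30.94 + 1000·35.76 + 2800·25.24)/11100 = 30.66721
V̂(ȳ_st) = Σ W_h² (1 − n_h/N_h) s_h²/n_h, with W_h = N_h/N and N = 11100:
  stratum A: (3900/11100)²·(1 − 605/3900)·5.14²/605 = 0.00455454
  stratum B: (3400/11100)²·(1 − 555/3400)·7.33²/555 = 0.00760029
  stratum C: (1000/11100)²·(1 − 28/1000)·5.58²/28 = 0.00877265
  stratum D: (2800/11100)²·(1 − 265/2800)·2.57²/265 = 0.00143585
V̂(ȳ_st) = 0.0223633
SE(ȳ_st) = √0.0223633 = 0.149544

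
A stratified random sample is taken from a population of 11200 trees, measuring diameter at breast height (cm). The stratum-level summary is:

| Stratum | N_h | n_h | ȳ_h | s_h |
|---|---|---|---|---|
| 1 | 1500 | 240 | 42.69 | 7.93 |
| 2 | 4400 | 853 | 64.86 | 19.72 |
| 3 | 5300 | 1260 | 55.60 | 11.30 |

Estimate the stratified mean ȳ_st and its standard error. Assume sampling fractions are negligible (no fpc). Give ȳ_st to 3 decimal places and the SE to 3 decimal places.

ȳ_st = Σ W_h ȳ_h = (1500·42.69 + 4400·64.86 + 5300·55.60)/11200 = 57.50884
V̂(ȳ_st) = Σ W_h² s_h²/n_h, with W_h = N_h/N and N = 11200:
  stratum 1: (1500/11200)²·7.93²/240 = 0.00469982
  stratum 2: (4400/11200)²·19.72²/853 = 0.0703613
  stratum 3: (5300/11200)²·11.30²/1260 = 0.0226935
V̂(ȳ_st) = 0.0977547
SE(ȳ_st) = √0.0977547 = 0.312657

ȳ_st ≈ 57.509, SE ≈ 0.313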